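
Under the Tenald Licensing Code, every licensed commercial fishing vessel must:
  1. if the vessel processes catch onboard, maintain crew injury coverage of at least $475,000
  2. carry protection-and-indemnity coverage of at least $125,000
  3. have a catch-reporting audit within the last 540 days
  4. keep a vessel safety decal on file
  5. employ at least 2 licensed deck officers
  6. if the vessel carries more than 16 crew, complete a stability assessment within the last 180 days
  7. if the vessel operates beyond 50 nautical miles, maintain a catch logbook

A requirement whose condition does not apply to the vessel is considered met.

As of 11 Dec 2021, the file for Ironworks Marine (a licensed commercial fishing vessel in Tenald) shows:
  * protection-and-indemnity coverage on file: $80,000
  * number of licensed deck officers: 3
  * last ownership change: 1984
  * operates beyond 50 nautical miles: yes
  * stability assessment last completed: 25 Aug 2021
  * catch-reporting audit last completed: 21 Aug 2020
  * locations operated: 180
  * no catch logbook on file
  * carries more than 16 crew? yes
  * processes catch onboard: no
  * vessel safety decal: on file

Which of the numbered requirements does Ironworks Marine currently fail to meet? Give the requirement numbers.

2, 7

1. condition 'processes catch onboard' does not hold → requirement n/a → met
2. protection-and-indemnity coverage $80,000 < $125,000 → not met
3. catch-reporting audit 477 days ago vs limit 540 → met
4. vessel safety decal present → met
5. licensed deck officers 3 ≥ 2 → met
6. condition 'carries more than 16 crew' holds; stability assessment 108 days ago vs limit 180 → met
7. condition 'operates beyond 50 nautical miles' holds; catch logbook absent → not met
Not met: 2, 7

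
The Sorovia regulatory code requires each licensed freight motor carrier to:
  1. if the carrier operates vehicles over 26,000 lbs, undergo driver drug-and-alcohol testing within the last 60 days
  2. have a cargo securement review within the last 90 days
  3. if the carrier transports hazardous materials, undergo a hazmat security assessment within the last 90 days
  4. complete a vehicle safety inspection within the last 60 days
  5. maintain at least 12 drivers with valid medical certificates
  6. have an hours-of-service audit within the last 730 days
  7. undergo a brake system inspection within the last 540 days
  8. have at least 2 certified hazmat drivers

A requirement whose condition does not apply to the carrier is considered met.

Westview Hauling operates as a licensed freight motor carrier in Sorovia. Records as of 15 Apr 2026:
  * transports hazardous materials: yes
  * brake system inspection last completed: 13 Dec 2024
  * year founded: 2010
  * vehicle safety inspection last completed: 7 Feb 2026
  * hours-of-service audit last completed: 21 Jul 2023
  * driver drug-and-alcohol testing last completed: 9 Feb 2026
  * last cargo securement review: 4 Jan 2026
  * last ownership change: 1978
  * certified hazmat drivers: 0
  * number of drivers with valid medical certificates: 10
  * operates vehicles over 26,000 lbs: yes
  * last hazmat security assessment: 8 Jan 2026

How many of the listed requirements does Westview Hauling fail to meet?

1. condition 'operates vehicles over 26,000 lbs' holds; driver drug-and-alcohol testing 65 days ago vs limit 60 → not met
2. cargo securement review 101 days ago vs limit 90 → not met
3. condition 'transports hazardous materials' holds; hazmat security assessment 97 days ago vs limit 90 → not met
4. vehicle safety inspection 67 days ago vs limit 60 → not met
5. drivers with valid medical certificates 10 < 12 → not met
6. hours-of-service audit 999 days ago vs limit 730 → not met
7. brake system inspection 488 days ago vs limit 540 → met
8. certified hazmat drivers 0 < 2 → not met
Not met: 7 of 8

7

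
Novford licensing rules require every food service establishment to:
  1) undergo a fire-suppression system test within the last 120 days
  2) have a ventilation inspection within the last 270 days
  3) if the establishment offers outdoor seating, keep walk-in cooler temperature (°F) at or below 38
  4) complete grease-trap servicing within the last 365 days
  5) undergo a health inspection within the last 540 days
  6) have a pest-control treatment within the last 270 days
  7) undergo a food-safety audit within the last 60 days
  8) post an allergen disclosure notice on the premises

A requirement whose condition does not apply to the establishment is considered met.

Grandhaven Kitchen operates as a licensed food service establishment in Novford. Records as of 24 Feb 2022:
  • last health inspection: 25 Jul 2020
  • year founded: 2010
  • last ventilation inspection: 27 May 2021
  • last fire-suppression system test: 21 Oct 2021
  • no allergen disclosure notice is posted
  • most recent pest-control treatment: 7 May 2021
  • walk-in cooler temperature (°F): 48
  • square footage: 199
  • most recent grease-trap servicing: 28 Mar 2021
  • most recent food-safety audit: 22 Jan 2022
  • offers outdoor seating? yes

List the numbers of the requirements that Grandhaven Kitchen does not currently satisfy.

1, 2, 3, 5, 6, 8

1. fire-suppression system test 126 days ago vs limit 120 → not met
2. ventilation inspection 273 days ago vs limit 270 → not met
3. condition 'offers outdoor seating' holds; walk-in cooler temperature (°F) 48 > 38 → not met
4. grease-trap servicing 333 days ago vs limit 365 → met
5. health inspection 579 days ago vs limit 540 → not met
6. pest-control treatment 293 days ago vs limit 270 → not met
7. food-safety audit 33 days ago vs limit 60 → met
8. allergen disclosure notice absent → not met
Not met: 1, 2, 3, 5, 6, 8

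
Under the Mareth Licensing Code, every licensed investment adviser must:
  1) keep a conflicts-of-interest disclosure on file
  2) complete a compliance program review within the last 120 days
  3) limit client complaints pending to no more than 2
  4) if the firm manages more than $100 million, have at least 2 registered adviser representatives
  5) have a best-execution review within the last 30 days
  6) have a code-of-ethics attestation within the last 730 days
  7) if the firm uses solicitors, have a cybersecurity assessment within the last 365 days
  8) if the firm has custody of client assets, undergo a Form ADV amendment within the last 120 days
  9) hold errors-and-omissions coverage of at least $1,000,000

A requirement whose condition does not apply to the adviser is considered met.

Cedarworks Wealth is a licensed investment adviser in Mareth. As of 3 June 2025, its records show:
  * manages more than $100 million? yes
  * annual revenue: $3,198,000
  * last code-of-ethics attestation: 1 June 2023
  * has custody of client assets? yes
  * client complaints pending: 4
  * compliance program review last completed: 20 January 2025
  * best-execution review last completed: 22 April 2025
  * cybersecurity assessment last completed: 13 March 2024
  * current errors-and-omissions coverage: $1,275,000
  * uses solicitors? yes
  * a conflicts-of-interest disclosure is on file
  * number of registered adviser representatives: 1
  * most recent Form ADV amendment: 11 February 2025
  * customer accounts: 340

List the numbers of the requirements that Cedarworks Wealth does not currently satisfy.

1. conflicts-of-interest disclosure present → met
2. compliance program review 134 days ago vs limit 120 → not met
3. client complaints pending 4 > 2 → not met
4. condition 'manages more than $100 million' holds; registered adviser representatives 1 < 2 → not met
5. best-execution review 42 days ago vs limit 30 → not met
6. code-of-ethics attestation 733 days ago vs limit 730 → not met
7. condition 'uses solicitors' holds; cybersecurity assessment 447 days ago vs limit 365 → not met
8. condition 'has custody of client assets' holds; Form ADV amendment 112 days ago vs limit 120 → met
9. errors-and-omissions coverage $1,275,000 ≥ $1,000,000 → met
Not met: 2, 3, 4, 5, 6, 7

2, 3, 4, 5, 6, 7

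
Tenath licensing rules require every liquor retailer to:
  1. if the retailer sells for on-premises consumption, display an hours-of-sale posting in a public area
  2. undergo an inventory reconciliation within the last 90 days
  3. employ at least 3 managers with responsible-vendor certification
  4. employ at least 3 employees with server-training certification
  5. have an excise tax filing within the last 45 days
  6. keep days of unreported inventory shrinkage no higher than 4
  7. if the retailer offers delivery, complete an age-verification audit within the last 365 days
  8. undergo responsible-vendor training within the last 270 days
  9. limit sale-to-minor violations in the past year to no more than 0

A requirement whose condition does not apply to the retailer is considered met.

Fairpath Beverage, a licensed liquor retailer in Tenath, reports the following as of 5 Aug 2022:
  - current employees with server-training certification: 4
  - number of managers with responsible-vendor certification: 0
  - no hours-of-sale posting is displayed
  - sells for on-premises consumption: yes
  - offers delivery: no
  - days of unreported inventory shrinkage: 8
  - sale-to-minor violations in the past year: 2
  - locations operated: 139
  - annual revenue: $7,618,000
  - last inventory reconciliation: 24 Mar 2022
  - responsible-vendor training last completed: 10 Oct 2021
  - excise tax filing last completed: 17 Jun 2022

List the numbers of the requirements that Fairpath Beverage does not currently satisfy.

1, 2, 3, 5, 6, 8, 9

1. condition 'sells for on-premises consumption' holds; hours-of-sale posting absent → not met
2. inventory reconciliation 134 days ago vs limit 90 → not met
3. managers with responsible-vendor certification 0 < 3 → not met
4. employees with server-training certification 4 ≥ 3 → met
5. excise tax filing 49 days ago vs limit 45 → not met
6. days of unreported inventory shrinkage 8 > 4 → not met
7. condition 'offers delivery' does not hold → requirement n/a → met
8. responsible-vendor training 299 days ago vs limit 270 → not met
9. sale-to-minor violations in the past year 2 > 0 → not met
Not met: 1, 2, 3, 5, 6, 8, 9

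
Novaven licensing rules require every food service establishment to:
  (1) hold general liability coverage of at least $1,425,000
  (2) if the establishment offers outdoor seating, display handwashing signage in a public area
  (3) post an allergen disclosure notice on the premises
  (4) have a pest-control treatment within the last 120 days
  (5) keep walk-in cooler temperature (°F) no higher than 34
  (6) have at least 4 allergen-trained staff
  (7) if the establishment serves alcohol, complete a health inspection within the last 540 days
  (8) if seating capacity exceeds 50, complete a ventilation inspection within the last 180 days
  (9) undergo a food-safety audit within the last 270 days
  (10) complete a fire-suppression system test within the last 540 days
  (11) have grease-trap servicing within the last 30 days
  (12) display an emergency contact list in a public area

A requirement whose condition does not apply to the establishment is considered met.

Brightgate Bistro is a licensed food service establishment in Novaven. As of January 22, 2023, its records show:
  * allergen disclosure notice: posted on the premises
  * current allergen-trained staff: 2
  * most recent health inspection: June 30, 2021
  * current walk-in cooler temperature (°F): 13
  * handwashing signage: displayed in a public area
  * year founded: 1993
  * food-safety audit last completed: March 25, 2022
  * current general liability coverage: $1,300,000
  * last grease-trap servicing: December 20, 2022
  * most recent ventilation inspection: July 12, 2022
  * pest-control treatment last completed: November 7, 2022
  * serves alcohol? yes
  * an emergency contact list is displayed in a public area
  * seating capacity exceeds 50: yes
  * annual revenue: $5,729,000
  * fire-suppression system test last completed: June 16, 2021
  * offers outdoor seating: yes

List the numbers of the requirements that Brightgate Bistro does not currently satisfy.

1. general liability coverage $1,300,000 < $1,425,000 → not met
2. condition 'offers outdoor seating' holds; handwashing signage present → met
3. allergen disclosure notice present → met
4. pest-control treatment 76 days ago vs limit 120 → met
5. walk-in cooler temperature (°F) 13 ≤ 34 → met
6. allergen-trained staff 2 < 4 → not met
7. condition 'serves alcohol' holds; health inspection 571 days ago vs limit 540 → not met
8. condition 'seating capacity exceeds 50' holds; ventilation inspection 194 days ago vs limit 180 → not met
9. food-safety audit 303 days ago vs limit 270 → not met
10. fire-suppression system test 585 days ago vs limit 540 → not met
11. grease-trap servicing 33 days ago vs limit 30 → not met
12. emergency contact list present → met
Not met: 1, 6, 7, 8, 9, 10, 11

1, 6, 7, 8, 9, 10, 11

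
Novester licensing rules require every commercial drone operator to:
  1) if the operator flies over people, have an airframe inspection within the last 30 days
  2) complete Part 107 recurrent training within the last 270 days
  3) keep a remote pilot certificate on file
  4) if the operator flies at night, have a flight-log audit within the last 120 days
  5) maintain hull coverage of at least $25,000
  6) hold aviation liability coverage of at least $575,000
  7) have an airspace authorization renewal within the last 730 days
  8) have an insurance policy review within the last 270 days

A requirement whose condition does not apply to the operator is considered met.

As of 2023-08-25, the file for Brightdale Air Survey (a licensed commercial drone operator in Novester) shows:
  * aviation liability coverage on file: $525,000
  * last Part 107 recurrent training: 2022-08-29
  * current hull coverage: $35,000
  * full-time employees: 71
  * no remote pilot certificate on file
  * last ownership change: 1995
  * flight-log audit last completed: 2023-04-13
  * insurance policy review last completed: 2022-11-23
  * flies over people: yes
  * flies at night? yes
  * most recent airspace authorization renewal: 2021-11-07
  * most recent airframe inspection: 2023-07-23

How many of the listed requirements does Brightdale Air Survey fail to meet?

6

1. condition 'flies over people' holds; airframe inspection 33 days ago vs limit 30 → not met
2. Part 107 recurrent training 361 days ago vs limit 270 → not met
3. remote pilot certificate absent → not met
4. condition 'flies at night' holds; flight-log audit 134 days ago vs limit 120 → not met
5. hull coverage $35,000 ≥ $25,000 → met
6. aviation liability coverage $525,000 < $575,000 → not met
7. airspace authorization renewal 656 days ago vs limit 730 → met
8. insurance policy review 275 days ago vs limit 270 → not met
Not met: 6 of 8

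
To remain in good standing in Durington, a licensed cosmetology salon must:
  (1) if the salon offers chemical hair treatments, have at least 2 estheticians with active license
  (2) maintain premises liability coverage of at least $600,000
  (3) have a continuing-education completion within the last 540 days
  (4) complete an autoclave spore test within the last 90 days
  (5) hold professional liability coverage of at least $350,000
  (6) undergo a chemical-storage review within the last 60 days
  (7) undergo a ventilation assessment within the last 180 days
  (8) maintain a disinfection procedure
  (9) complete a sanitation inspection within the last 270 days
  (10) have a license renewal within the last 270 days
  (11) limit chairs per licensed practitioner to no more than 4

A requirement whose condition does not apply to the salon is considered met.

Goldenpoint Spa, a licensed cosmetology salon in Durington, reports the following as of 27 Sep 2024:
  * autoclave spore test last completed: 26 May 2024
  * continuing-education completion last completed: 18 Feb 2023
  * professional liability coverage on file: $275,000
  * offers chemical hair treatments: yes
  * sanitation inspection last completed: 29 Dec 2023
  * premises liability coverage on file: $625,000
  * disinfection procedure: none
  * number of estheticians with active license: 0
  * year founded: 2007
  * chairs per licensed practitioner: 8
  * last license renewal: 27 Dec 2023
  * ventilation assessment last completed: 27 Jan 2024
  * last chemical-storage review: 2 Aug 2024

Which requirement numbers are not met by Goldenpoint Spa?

1, 3, 4, 5, 7, 8, 9, 10, 11

1. condition 'offers chemical hair treatments' holds; estheticians with active license 0 < 2 → not met
2. premises liability coverage $625,000 ≥ $600,000 → met
3. continuing-education completion 587 days ago vs limit 540 → not met
4. autoclave spore test 124 days ago vs limit 90 → not met
5. professional liability coverage $275,000 < $350,000 → not met
6. chemical-storage review 56 days ago vs limit 60 → met
7. ventilation assessment 244 days ago vs limit 180 → not met
8. disinfection procedure absent → not met
9. sanitation inspection 273 days ago vs limit 270 → not met
10. license renewal 275 days ago vs limit 270 → not met
11. chairs per licensed practitioner 8 > 4 → not met
Not met: 1, 3, 4, 5, 7, 8, 9, 10, 11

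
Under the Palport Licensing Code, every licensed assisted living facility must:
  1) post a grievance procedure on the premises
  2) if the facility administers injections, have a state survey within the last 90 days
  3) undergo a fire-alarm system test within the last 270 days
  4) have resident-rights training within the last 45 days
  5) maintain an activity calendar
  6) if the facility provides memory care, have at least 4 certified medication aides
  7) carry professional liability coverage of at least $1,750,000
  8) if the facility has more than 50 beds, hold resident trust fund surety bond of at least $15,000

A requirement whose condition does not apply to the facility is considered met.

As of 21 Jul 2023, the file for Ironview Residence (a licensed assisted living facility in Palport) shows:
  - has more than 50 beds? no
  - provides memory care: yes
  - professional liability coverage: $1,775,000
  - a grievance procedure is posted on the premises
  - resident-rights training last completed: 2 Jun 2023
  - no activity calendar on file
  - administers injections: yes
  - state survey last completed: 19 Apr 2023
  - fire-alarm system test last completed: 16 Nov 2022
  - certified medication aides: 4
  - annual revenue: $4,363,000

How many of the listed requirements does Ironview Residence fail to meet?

3

1. grievance procedure present → met
2. condition 'administers injections' holds; state survey 93 days ago vs limit 90 → not met
3. fire-alarm system test 247 days ago vs limit 270 → met
4. resident-rights training 49 days ago vs limit 45 → not met
5. activity calendar absent → not met
6. condition 'provides memory care' holds; certified medication aides 4 ≥ 4 → met
7. professional liability coverage $1,775,000 ≥ $1,750,000 → met
8. condition 'has more than 50 beds' does not hold → requirement n/a → met
Not met: 3 of 8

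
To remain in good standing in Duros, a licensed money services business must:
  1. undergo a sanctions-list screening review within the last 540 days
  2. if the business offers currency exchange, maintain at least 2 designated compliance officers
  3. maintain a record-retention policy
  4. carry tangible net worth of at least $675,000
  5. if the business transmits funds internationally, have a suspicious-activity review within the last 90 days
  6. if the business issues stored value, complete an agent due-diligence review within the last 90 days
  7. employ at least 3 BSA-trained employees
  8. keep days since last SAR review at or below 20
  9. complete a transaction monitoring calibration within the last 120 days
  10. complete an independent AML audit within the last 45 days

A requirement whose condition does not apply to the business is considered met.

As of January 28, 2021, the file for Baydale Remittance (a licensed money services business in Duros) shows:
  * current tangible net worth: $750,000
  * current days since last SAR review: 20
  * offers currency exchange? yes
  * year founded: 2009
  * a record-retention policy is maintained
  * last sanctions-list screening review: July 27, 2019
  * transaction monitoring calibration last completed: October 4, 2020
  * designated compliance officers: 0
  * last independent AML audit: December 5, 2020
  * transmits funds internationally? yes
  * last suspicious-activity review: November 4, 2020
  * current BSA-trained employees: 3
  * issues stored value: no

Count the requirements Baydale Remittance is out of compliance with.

1. sanctions-list screening review 551 days ago vs limit 540 → not met
2. condition 'offers currency exchange' holds; designated compliance officers 0 < 2 → not met
3. record-retention policy present → met
4. tangible net worth $750,000 ≥ $675,000 → met
5. condition 'transmits funds internationally' holds; suspicious-activity review 85 days ago vs limit 90 → met
6. condition 'issues stored value' does not hold → requirement n/a → met
7. BSA-trained employees 3 ≥ 3 → met
8. days since last SAR review 20 ≤ 20 → met
9. transaction monitoring calibration 116 days ago vs limit 120 → met
10. independent AML audit 54 days ago vs limit 45 → not met
Not met: 3 of 10

3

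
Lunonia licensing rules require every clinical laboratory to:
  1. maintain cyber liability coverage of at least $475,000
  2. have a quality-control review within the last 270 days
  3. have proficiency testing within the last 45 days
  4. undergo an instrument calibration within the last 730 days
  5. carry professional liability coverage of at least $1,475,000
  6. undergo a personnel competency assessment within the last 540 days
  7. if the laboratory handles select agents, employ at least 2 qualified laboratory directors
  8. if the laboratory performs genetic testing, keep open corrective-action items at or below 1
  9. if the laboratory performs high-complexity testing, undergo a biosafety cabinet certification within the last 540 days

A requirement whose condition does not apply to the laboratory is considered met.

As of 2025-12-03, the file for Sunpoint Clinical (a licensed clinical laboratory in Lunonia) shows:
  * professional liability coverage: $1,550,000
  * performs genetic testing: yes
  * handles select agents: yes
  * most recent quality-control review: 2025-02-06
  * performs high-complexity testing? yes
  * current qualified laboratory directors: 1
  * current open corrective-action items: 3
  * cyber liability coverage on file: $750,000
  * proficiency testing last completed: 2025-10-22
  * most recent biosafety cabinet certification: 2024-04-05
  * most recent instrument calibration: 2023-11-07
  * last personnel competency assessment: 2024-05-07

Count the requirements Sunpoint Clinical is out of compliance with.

6

1. cyber liability coverage $750,000 ≥ $475,000 → met
2. quality-control review 300 days ago vs limit 270 → not met
3. proficiency testing 42 days ago vs limit 45 → met
4. instrument calibration 757 days ago vs limit 730 → not met
5. professional liability coverage $1,550,000 ≥ $1,475,000 → met
6. personnel competency assessment 575 days ago vs limit 540 → not met
7. condition 'handles select agents' holds; qualified laboratory directors 1 < 2 → not met
8. condition 'performs genetic testing' holds; open corrective-action items 3 > 1 → not met
9. condition 'performs high-complexity testing' holds; biosafety cabinet certification 607 days ago vs limit 540 → not met
Not met: 6 of 9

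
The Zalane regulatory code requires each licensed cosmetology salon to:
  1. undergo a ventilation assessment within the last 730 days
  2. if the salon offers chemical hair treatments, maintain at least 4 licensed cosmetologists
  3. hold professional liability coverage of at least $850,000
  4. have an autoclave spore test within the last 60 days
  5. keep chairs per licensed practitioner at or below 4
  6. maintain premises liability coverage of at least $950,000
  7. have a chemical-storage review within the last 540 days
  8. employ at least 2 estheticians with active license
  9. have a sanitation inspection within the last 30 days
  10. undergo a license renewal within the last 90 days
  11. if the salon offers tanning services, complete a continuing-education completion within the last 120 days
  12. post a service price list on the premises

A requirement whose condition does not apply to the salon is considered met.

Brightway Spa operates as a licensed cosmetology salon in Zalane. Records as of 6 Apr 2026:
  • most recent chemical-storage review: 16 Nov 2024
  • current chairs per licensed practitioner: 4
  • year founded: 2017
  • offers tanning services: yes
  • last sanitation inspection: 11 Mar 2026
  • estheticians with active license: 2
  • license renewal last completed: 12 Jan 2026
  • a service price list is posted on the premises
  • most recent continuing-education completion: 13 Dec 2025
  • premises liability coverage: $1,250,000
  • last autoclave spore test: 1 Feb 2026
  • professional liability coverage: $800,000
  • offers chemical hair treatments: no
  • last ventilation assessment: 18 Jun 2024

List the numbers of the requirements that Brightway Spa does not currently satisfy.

1. ventilation assessment 657 days ago vs limit 730 → met
2. condition 'offers chemical hair treatments' does not hold → requirement n/a → met
3. professional liability coverage $800,000 < $850,000 → not met
4. autoclave spore test 64 days ago vs limit 60 → not met
5. chairs per licensed practitioner 4 ≤ 4 → met
6. premises liability coverage $1,250,000 ≥ $950,000 → met
7. chemical-storage review 506 days ago vs limit 540 → met
8. estheticians with active license 2 ≥ 2 → met
9. sanitation inspection 26 days ago vs limit 30 → met
10. license renewal 84 days ago vs limit 90 → met
11. condition 'offers tanning services' holds; continuing-education completion 114 days ago vs limit 120 → met
12. service price list present → met
Not met: 3, 4

3, 4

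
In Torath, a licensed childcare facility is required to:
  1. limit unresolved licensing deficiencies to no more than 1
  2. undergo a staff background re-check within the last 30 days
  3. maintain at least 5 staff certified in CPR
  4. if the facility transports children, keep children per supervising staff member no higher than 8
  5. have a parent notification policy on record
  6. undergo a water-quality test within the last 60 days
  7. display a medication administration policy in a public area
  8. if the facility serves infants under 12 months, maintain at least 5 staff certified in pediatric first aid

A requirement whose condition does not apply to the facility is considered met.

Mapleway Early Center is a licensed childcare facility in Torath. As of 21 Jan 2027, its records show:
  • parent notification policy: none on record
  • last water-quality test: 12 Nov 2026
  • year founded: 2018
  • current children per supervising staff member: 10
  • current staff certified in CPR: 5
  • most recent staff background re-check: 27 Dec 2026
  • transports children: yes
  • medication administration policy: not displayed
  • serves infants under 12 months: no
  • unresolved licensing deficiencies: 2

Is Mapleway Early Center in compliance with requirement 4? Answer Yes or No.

4. condition 'transports children' holds; children per supervising staff member 10 > 8 → not met

No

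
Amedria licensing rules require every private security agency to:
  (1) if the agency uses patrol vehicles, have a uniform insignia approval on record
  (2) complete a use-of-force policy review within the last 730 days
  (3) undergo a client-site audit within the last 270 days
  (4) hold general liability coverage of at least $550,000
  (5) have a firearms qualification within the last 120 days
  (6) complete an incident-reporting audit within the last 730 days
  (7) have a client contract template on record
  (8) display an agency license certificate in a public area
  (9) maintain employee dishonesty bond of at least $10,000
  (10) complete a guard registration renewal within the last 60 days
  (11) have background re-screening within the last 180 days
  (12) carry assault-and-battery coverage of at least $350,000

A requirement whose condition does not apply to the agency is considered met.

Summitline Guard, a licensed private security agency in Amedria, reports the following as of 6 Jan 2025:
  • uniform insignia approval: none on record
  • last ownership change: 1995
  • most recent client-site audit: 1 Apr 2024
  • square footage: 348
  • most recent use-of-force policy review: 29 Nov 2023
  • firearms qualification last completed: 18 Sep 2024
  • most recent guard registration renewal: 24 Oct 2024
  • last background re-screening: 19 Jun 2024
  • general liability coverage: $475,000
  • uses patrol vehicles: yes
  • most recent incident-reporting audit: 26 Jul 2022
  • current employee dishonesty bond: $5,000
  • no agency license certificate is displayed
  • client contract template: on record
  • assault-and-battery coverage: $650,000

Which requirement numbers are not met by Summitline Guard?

1, 3, 4, 6, 8, 9, 10, 11

1. condition 'uses patrol vehicles' holds; uniform insignia approval absent → not met
2. use-of-force policy review 404 days ago vs limit 730 → met
3. client-site audit 280 days ago vs limit 270 → not met
4. general liability coverage $475,000 < $550,000 → not met
5. firearms qualification 110 days ago vs limit 120 → met
6. incident-reporting audit 895 days ago vs limit 730 → not met
7. client contract template present → met
8. agency license certificate absent → not met
9. employee dishonesty bond $5,000 < $10,000 → not met
10. guard registration renewal 74 days ago vs limit 60 → not met
11. background re-screening 201 days ago vs limit 180 → not met
12. assault-and-battery coverage $650,000 ≥ $350,000 → met
Not met: 1, 3, 4, 6, 8, 9, 10, 11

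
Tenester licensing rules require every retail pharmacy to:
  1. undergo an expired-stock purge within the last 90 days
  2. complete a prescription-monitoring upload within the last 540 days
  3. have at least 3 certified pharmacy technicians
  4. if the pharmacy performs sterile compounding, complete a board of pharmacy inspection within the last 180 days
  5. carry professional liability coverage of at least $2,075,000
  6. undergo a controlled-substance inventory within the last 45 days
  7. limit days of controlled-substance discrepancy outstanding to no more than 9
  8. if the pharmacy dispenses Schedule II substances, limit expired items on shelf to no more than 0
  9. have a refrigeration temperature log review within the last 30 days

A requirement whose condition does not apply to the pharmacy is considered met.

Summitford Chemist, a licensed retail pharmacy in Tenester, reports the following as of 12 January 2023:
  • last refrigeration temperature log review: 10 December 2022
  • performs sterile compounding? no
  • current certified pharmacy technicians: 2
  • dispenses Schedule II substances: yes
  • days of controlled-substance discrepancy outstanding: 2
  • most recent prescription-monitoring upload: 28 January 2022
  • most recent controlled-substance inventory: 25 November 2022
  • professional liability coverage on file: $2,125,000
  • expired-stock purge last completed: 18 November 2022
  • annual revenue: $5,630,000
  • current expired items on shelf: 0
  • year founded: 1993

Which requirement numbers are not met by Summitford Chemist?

1. expired-stock purge 55 days ago vs limit 90 → met
2. prescription-monitoring upload 349 days ago vs limit 540 → met
3. certified pharmacy technicians 2 < 3 → not met
4. condition 'performs sterile compounding' does not hold → requirement n/a → met
5. professional liability coverage $2,125,000 ≥ $2,075,000 → met
6. controlled-substance inventory 48 days ago vs limit 45 → not met
7. days of controlled-substance discrepancy outstanding 2 ≤ 9 → met
8. condition 'dispenses Schedule II substances' holds; expired items on shelf 0 ≤ 0 → met
9. refrigeration temperature log review 33 days ago vs limit 30 → not met
Not met: 3, 6, 9

3, 6, 9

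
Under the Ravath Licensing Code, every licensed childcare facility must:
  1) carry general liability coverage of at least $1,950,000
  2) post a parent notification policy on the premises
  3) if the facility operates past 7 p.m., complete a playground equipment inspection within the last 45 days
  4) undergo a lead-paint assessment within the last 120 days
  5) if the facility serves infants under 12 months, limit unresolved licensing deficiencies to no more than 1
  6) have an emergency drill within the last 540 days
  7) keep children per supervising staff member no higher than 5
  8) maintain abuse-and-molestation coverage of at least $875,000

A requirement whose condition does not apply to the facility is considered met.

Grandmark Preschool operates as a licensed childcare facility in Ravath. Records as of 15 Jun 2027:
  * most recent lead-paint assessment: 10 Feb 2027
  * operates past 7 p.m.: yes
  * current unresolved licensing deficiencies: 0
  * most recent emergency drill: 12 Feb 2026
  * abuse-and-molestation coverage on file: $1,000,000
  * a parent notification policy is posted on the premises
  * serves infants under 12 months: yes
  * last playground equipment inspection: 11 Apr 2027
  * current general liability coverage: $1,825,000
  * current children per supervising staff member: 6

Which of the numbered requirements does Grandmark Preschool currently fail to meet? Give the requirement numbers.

1, 3, 4, 7

1. general liability coverage $1,825,000 < $1,950,000 → not met
2. parent notification policy present → met
3. condition 'operates past 7 p.m.' holds; playground equipment inspection 65 days ago vs limit 45 → not met
4. lead-paint assessment 125 days ago vs limit 120 → not met
5. condition 'serves infants under 12 months' holds; unresolved licensing deficiencies 0 ≤ 1 → met
6. emergency drill 488 days ago vs limit 540 → met
7. children per supervising staff member 6 > 5 → not met
8. abuse-and-molestation coverage $1,000,000 ≥ $875,000 → met
Not met: 1, 3, 4, 7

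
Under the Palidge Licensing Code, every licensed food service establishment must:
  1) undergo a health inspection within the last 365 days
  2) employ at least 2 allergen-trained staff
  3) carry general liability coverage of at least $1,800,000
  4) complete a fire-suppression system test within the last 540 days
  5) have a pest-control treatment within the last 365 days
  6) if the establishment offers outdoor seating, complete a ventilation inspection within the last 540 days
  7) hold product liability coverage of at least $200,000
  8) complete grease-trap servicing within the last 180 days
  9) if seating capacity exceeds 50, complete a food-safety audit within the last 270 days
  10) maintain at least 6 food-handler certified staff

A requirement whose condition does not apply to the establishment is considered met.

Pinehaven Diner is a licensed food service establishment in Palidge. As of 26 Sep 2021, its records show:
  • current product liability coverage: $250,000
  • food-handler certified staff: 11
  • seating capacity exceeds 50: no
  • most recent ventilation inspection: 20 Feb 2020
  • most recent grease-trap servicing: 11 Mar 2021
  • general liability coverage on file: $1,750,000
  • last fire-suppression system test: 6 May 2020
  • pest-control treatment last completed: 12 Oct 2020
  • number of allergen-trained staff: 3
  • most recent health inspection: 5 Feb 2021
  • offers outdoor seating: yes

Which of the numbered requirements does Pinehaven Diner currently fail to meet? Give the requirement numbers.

3, 6, 8

1. health inspection 233 days ago vs limit 365 → met
2. allergen-trained staff 3 ≥ 2 → met
3. general liability coverage $1,750,000 < $1,800,000 → not met
4. fire-suppression system test 508 days ago vs limit 540 → met
5. pest-control treatment 349 days ago vs limit 365 → met
6. condition 'offers outdoor seating' holds; ventilation inspection 584 days ago vs limit 540 → not met
7. product liability coverage $250,000 ≥ $200,000 → met
8. grease-trap servicing 199 days ago vs limit 180 → not met
9. condition 'seating capacity exceeds 50' does not hold → requirement n/a → met
10. food-handler certified staff 11 ≥ 6 → met
Not met: 3, 6, 8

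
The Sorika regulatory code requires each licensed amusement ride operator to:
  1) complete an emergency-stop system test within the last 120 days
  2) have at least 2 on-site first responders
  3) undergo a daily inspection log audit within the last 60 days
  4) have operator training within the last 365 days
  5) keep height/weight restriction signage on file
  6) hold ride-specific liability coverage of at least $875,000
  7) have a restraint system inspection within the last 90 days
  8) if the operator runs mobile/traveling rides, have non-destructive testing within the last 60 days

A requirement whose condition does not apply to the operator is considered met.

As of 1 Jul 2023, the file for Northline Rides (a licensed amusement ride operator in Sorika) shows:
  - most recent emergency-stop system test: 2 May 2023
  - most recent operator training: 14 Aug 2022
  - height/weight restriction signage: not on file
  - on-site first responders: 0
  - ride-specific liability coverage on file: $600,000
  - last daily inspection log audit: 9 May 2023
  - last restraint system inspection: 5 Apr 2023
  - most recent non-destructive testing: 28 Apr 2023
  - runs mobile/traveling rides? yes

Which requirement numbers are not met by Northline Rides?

2, 5, 6, 8

1. emergency-stop system test 60 days ago vs limit 120 → met
2. on-site first responders 0 < 2 → not met
3. daily inspection log audit 53 days ago vs limit 60 → met
4. operator training 321 days ago vs limit 365 → met
5. height/weight restriction signage absent → not met
6. ride-specific liability coverage $600,000 < $875,000 → not met
7. restraint system inspection 87 days ago vs limit 90 → met
8. condition 'runs mobile/traveling rides' holds; non-destructive testing 64 days ago vs limit 60 → not met
Not met: 2, 5, 6, 8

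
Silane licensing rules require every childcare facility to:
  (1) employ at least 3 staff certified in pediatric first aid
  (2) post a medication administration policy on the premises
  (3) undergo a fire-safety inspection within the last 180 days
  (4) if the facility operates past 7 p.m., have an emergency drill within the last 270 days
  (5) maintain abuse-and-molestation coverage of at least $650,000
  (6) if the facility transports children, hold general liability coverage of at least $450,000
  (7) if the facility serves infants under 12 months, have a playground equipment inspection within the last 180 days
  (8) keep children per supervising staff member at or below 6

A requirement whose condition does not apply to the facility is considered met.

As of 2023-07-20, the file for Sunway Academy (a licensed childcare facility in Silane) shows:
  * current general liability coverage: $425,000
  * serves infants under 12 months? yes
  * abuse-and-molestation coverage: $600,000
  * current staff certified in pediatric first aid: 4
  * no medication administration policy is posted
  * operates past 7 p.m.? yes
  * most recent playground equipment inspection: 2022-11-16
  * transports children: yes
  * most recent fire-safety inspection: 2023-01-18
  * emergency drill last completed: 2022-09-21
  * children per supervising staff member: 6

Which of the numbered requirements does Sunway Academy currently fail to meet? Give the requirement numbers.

1. staff certified in pediatric first aid 4 ≥ 3 → met
2. medication administration policy absent → not met
3. fire-safety inspection 183 days ago vs limit 180 → not met
4. condition 'operates past 7 p.m.' holds; emergency drill 302 days ago vs limit 270 → not met
5. abuse-and-molestation coverage $600,000 < $650,000 → not met
6. condition 'transports children' holds; general liability coverage $425,000 < $450,000 → not met
7. condition 'serves infants under 12 months' holds; playground equipment inspection 246 days ago vs limit 180 → not met
8. children per supervising staff member 6 ≤ 6 → met
Not met: 2, 3, 4, 5, 6, 7

2, 3, 4, 5, 6, 7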